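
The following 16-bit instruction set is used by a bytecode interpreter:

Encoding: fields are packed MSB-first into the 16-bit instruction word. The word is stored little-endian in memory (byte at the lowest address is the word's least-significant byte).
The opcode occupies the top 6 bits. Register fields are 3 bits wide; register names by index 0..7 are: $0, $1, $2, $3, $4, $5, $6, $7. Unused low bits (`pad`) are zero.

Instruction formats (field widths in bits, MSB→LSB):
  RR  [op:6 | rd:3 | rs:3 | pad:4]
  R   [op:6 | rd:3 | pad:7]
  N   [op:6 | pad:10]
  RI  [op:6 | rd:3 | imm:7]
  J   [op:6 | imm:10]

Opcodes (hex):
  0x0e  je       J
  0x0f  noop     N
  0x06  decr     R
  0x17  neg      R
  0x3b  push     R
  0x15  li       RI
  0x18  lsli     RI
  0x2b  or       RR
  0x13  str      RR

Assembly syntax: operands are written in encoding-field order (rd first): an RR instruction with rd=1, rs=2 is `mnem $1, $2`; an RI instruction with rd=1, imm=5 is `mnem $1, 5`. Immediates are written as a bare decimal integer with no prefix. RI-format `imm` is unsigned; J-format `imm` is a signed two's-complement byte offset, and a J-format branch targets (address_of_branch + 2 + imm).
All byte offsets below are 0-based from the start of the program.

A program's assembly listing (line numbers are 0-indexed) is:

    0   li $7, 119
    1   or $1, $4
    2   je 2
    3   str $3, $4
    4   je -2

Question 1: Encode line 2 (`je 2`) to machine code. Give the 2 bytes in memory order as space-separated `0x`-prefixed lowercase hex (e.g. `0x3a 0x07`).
0x02 0x38

2. je fields op=0xe:6|imm=2:10 → word 3802h → 02 38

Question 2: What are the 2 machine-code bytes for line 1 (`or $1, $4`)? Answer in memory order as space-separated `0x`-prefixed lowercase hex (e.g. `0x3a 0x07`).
0xc0 0xac

1. or fields op=0x2b:6|rd=1:3|rs=4:3|pad=0:4 → word acc0h → c0 ac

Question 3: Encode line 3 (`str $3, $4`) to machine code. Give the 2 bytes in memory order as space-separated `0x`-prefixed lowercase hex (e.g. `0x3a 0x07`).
3. str fields op=0x13:6|rd=3:3|rs=4:3|pad=0:4 → word 4dc0h → c0 4d

0xc0 0x4d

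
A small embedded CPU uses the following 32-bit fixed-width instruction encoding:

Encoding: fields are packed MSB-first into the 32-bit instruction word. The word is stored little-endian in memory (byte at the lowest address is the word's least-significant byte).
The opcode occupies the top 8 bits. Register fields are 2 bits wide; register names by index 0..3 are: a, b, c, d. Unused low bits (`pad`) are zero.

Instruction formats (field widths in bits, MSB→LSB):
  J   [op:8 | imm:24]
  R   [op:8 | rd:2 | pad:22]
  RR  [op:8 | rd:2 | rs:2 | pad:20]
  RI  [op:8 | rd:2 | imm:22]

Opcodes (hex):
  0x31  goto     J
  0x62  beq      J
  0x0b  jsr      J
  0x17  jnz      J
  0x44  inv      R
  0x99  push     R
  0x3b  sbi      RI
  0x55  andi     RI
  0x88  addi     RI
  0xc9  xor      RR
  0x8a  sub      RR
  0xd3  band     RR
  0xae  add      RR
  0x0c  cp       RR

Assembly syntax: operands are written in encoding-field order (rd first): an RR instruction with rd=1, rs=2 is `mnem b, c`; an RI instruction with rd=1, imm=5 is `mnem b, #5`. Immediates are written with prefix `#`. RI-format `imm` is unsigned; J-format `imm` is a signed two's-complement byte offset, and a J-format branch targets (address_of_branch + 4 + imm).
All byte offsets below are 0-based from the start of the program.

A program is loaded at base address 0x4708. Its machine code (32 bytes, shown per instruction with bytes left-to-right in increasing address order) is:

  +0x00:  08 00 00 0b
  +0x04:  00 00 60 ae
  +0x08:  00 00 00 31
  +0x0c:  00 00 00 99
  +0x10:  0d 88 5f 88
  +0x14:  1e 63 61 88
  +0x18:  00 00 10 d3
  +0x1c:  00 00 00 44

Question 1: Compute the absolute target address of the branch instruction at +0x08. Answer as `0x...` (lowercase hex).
off 0x08: read 00 00 00 31 as little → 0x31000000
  op=0x31000000>>24=0x31 ⇒ goto (J)
  imm: (w>>0)&0xffffff=0x0 → #0
  target = base 0x4708 + off 0x08 + 4 + imm 0 = 0x4714

0x4714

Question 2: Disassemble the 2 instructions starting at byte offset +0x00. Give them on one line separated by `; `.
jsr #8; add b, c

off 0x00: read 08 00 00 0b as little → 0x0b000008
  top 8b → 0xb → jsr [J]
  [23:0] imm=8 = #8
off 0x04: read 00 00 60 ae as little → 0xae600000
  top 8b → 0xae → add [RR]
  [23:22] rd=1 = b
  [21:20] rs=2 = c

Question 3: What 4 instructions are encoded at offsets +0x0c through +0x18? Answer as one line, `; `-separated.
push a; addi b, #2066445; addi b, #2188062; band a, b

+0x0c: 00 00 00 99 ⇒ word 0x99000000 (little)
  op=0x99000000>>24=0x99 ⇒ push (R)
  rd: (w>>22)&0x3=0x0 → a
+0x10: 0d 88 5f 88 ⇒ word 0x885f880d (little)
  op=0x885f880d>>24=0x88 ⇒ addi (RI)
  rd: (w>>22)&0x3=0x1 → b
  imm: (w>>0)&0x3fffff=0x1f880d → #2066445
+0x14: 1e 63 61 88 ⇒ word 0x8861631e (little)
  op=0x8861631e>>24=0x88 ⇒ addi (RI)
  rd: (w>>22)&0x3=0x1 → b
  imm: (w>>0)&0x3fffff=0x21631e → #2188062
+0x18: 00 00 10 d3 ⇒ word 0xd3100000 (little)
  op=0xd3100000>>24=0xd3 ⇒ band (RR)
  rd: (w>>22)&0x3=0x0 → a
  rs: (w>>20)&0x3=0x1 → b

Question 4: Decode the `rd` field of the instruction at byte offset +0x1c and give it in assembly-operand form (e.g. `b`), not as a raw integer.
+0x1c: 00 00 00 44 ⇒ word 0x44000000 (little)
  top 8b → 0x44 → inv [R]
  [23:22] rd=0 = a

a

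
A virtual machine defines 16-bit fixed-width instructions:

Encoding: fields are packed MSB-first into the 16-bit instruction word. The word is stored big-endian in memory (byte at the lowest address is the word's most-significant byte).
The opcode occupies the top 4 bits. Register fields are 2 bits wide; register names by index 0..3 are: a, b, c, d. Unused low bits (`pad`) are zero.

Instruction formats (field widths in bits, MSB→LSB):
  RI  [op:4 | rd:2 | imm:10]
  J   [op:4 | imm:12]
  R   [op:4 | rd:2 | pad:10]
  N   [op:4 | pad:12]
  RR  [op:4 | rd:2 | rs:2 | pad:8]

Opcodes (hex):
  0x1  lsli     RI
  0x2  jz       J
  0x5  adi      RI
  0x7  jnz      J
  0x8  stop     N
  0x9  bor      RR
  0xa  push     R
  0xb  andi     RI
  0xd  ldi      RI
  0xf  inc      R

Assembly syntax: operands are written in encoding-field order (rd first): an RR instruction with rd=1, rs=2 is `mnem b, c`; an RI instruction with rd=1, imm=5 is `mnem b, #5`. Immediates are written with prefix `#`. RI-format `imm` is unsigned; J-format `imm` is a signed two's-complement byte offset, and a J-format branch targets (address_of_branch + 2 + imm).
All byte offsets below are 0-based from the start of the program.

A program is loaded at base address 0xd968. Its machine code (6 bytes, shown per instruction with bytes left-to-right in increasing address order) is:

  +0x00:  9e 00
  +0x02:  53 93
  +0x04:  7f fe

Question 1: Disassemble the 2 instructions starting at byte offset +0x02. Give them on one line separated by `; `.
adi a, #915; jnz #-2

[02] 53 93 → 0x5393
  opcode bits[15:12]=0x5: adi/RI
  [11:10] rd=0 = a
  [9:0] imm=915 = #915
[04] 7f fe → 0x7ffe
  opcode bits[15:12]=0x7: jnz/J
  [11:0] imm=4094 (s12→-2) = #-2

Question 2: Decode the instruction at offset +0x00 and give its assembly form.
[00] 9e 00 → 0x9e00
  opcode bits[15:12]=0x9: bor/RR
  [11:10] rd=3 = d
  [9:8] rs=2 = c

bor d, c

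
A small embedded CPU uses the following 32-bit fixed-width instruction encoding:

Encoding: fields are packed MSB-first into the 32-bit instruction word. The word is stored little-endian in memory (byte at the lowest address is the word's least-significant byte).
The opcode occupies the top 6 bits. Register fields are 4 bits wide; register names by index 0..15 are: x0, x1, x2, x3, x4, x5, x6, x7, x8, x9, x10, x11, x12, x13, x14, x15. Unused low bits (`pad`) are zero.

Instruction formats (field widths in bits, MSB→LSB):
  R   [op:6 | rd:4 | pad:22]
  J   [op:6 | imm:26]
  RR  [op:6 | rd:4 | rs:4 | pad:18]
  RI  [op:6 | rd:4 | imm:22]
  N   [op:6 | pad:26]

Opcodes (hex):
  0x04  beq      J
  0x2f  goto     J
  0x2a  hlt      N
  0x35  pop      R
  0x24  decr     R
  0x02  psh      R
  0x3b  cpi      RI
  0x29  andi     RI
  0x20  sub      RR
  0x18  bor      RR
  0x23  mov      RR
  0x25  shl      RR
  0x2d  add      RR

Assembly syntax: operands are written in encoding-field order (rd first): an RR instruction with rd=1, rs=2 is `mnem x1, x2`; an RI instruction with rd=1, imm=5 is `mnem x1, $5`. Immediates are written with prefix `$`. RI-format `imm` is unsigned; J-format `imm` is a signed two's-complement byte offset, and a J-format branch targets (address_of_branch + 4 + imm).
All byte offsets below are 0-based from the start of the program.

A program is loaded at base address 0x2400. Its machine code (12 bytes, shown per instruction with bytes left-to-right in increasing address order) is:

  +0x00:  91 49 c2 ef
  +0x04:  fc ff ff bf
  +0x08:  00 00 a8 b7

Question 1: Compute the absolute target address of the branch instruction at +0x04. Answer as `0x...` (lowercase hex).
@+04  little-endian(fc ff ff bf) = 0xbffffffc
  op=0xbffffffc>>26=0x2f ⇒ goto (J)
  [25:0] imm=67108860 (s26→-4) = $-4
  target = base 0x2400 + off 0x04 + 4 + imm -4 = 0x2404

0x2404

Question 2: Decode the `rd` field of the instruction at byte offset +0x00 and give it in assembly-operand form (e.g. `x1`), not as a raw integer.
x15

off 0x00: read 91 49 c2 ef as little → 0xefc24991
  op=0xefc24991>>26=0x3b ⇒ cpi (RI)
  rd: (w>>22)&0xf=0xf → x15
  imm: (w>>0)&0x3fffff=0x24991 → $149905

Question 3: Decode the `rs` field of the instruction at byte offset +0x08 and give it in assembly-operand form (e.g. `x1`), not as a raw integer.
x10

off 0x08: read 00 00 a8 b7 as little → 0xb7a80000
  op=0xb7a80000>>26=0x2d ⇒ add (RR)
  rd@[25:22]=0xe ⇒ x14
  rs@[21:18]=0xa ⇒ x10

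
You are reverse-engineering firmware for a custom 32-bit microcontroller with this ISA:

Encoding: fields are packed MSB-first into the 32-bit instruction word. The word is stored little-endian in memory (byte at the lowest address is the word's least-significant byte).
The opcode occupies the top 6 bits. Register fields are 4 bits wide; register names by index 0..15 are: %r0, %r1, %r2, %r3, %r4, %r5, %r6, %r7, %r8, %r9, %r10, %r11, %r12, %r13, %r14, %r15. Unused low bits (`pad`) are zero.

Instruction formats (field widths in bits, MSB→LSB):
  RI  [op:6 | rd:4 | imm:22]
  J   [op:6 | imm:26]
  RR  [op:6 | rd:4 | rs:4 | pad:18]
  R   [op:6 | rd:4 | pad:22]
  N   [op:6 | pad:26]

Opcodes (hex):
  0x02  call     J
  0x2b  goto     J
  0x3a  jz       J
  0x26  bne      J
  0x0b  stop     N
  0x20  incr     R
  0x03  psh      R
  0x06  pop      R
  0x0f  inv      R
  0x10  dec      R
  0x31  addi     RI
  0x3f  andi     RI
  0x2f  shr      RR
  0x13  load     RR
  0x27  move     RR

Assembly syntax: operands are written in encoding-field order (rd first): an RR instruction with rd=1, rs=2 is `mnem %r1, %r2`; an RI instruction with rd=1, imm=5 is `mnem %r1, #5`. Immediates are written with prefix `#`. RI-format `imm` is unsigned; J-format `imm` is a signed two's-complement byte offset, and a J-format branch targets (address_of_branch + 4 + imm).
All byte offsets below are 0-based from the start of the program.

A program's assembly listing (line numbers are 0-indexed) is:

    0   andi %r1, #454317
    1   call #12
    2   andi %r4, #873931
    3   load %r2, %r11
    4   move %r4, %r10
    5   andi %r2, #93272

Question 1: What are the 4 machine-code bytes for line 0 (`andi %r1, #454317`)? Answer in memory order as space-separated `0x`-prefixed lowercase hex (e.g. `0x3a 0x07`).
0. andi fields op=0x3f:6|rd=1:4|imm=454317:22 → word fc46eeadh → ad ee 46 fc

0xad 0xee 0x46 0xfc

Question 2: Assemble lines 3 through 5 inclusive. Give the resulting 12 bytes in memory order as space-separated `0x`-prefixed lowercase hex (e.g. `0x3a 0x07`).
3. load fields op=0x13:6|rd=2:4|rs=11:4|pad=0:18 → word 4cac0000h → 00 00 ac 4c
4. move fields op=0x27:6|rd=4:4|rs=10:4|pad=0:18 → word 9d280000h → 00 00 28 9d
5. andi fields op=0x3f:6|rd=2:4|imm=93272:22 → word fc816c58h → 58 6c 81 fc

0x00 0x00 0xac 0x4c 0x00 0x00 0x28 0x9d 0x58 0x6c 0x81 0xfc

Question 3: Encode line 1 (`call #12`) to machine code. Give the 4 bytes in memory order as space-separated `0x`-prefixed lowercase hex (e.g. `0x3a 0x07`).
0x0c 0x00 0x00 0x08

L1: call op=0x2:6|imm=12:26 ⇒ 0x0800000c ⇒ little 0c 00 00 08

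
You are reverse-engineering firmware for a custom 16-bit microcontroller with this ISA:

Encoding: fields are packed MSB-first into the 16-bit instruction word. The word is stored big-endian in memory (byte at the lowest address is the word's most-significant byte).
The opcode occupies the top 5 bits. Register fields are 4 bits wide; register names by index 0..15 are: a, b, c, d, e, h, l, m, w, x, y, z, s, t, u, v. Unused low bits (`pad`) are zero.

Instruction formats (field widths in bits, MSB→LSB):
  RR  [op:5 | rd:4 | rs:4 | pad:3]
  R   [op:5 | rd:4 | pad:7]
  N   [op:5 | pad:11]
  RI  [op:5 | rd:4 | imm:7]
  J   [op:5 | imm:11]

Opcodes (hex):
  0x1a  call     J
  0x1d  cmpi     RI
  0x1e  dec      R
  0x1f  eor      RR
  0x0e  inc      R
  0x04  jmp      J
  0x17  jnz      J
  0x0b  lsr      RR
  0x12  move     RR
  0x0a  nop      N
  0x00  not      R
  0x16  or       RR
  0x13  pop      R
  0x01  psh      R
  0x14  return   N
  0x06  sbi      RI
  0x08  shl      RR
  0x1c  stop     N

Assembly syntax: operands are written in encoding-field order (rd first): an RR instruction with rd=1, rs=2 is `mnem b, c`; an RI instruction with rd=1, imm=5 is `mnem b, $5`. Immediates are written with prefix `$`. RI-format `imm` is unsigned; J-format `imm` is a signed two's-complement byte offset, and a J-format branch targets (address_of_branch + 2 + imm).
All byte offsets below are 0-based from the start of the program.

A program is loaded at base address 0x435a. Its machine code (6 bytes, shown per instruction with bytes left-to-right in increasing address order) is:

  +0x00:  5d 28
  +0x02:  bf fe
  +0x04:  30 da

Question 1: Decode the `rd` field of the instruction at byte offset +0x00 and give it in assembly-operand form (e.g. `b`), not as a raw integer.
y

off 0x00: read 5d 28 as big → 0x5d28
  opcode bits[15:11]=0xb: lsr/RR
  rd@[10:7]=0xa ⇒ y
  rs@[6:3]=0x5 ⇒ h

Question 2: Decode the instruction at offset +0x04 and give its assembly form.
sbi b, $90

[04] 30 da → 0x30da
  op=0x30da>>11=0x6 ⇒ sbi (RI)
  [10:7] rd=1 = b
  [6:0] imm=90 = $90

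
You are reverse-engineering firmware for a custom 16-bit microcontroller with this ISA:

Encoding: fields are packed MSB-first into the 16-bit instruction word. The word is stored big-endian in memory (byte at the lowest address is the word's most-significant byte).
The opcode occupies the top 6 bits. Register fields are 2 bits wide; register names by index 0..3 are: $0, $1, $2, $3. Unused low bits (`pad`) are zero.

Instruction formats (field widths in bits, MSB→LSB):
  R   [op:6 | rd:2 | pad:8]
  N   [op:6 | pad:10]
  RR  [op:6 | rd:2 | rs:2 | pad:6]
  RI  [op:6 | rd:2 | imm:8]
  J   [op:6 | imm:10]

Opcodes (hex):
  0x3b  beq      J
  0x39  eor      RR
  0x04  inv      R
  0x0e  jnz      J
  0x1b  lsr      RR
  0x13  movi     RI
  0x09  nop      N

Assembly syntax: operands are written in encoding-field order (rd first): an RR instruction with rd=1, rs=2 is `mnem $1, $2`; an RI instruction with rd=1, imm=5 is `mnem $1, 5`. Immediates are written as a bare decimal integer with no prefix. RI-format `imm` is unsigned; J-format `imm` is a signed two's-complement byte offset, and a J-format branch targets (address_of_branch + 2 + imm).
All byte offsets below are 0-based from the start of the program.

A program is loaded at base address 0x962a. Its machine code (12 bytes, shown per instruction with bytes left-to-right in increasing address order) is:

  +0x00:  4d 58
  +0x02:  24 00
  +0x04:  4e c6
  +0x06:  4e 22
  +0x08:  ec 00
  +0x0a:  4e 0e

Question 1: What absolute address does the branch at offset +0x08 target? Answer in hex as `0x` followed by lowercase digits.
0x9634

off 0x08: read ec 00 as big → 0xec00
  top 6b → 0x3b → beq [J]
  imm@[9:0]=0x0 ⇒ 0
  target = base 0x962a + off 0x08 + 2 + imm 0 = 0x9634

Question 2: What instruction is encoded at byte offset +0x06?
movi $2, 34

+0x06: 4e 22 ⇒ word 0x4e22 (big)
  op=0x4e22>>10=0x13 ⇒ movi (RI)
  [9:8] rd=2 = $2
  [7:0] imm=34 = 34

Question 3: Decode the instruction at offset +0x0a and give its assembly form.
movi $2, 14

@+0a  big-endian(4e 0e) = 0x4e0e
  opcode bits[15:10]=0x13: movi/RI
  [9:8] rd=2 = $2
  [7:0] imm=14 = 14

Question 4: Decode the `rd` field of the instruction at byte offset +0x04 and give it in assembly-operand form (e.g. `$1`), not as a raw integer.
off 0x04: read 4e c6 as big → 0x4ec6
  op=0x4ec6>>10=0x13 ⇒ movi (RI)
  rd@[9:8]=0x2 ⇒ $2
  imm@[7:0]=0xc6 ⇒ 198

$2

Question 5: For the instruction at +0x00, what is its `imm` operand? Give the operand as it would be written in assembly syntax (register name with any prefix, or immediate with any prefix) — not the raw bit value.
+0x00: 4d 58 ⇒ word 0x4d58 (big)
  opcode bits[15:10]=0x13: movi/RI
  [9:8] rd=1 = $1
  [7:0] imm=88 = 88

88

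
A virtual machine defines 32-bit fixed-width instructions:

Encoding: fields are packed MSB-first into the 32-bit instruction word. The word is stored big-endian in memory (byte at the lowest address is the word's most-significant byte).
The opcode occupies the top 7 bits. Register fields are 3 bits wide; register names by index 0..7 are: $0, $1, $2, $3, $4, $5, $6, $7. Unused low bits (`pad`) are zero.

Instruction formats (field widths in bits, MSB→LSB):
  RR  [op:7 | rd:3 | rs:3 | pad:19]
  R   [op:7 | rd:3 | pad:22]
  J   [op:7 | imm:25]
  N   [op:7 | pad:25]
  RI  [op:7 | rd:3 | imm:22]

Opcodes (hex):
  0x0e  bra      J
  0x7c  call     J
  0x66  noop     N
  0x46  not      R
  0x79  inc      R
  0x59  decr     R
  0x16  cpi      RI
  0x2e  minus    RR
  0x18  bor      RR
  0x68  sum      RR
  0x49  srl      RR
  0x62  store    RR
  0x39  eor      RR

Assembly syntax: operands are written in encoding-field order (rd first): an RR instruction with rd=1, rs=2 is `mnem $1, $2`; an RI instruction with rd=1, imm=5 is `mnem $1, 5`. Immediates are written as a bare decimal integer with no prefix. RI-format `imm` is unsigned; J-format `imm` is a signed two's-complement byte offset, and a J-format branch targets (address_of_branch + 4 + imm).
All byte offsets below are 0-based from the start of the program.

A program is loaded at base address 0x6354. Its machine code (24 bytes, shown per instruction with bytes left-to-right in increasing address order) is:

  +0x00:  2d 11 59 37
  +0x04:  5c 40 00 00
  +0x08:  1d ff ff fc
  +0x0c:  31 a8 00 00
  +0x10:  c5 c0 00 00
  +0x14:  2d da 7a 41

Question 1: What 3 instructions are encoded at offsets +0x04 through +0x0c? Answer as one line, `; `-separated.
off 0x04: read 5c 40 00 00 as big → 0x5c400000
  top 7b → 0x2e → minus [RR]
  rd@[24:22]=0x1 ⇒ $1
  rs@[21:19]=0x0 ⇒ $0
off 0x08: read 1d ff ff fc as big → 0x1dfffffc
  top 7b → 0xe → bra [J]
  imm@[24:0]=0x1fffffc (s25→-4) ⇒ -4
off 0x0c: read 31 a8 00 00 as big → 0x31a80000
  top 7b → 0x18 → bor [RR]
  rd@[24:22]=0x6 ⇒ $6
  rs@[21:19]=0x5 ⇒ $5

minus $1, $0; bra -4; bor $6, $5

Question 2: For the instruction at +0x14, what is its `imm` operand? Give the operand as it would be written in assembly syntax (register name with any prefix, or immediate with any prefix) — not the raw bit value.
1735233

@+14  big-endian(2d da 7a 41) = 0x2dda7a41
  top 7b → 0x16 → cpi [RI]
  rd@[24:22]=0x7 ⇒ $7
  imm@[21:0]=0x1a7a41 ⇒ 1735233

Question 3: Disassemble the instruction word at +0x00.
cpi $4, 1136951

[00] 2d 11 59 37 → 0x2d115937
  opcode bits[31:25]=0x16: cpi/RI
  rd@[24:22]=0x4 ⇒ $4
  imm@[21:0]=0x115937 ⇒ 1136951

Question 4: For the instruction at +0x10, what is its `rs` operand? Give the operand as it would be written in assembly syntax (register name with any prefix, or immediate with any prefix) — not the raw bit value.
off 0x10: read c5 c0 00 00 as big → 0xc5c00000
  opcode bits[31:25]=0x62: store/RR
  rd@[24:22]=0x7 ⇒ $7
  rs@[21:19]=0x0 ⇒ $0

$0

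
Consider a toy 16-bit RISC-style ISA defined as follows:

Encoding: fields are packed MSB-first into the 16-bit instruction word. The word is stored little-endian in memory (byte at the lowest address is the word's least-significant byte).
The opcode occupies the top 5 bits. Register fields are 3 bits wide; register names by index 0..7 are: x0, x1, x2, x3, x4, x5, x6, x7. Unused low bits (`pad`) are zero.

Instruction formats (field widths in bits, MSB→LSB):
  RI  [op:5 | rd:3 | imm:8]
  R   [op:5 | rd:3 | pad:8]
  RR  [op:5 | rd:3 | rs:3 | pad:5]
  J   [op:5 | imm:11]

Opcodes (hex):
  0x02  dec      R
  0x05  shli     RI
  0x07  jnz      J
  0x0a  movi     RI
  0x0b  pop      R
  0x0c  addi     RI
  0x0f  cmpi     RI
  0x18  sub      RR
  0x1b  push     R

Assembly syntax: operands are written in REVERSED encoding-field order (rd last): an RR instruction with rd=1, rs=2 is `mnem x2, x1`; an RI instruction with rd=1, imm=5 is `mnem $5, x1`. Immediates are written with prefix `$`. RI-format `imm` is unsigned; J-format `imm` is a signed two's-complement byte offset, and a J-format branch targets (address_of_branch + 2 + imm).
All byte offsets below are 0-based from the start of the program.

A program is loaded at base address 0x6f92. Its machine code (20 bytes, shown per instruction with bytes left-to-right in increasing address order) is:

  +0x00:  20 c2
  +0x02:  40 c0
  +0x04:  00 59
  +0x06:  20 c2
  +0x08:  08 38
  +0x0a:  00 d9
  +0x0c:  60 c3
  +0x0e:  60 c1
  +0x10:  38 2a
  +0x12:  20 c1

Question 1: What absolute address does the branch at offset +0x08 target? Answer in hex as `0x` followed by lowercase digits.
0x6fa4

off 0x08: read 08 38 as little → 0x3808
  opcode bits[15:11]=0x7: jnz/J
  imm: (w>>0)&0x7ff=0x8 → $8
  target = base 0x6f92 + off 0x08 + 2 + imm 8 = 0x6fa4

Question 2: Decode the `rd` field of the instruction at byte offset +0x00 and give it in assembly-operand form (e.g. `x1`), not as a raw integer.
off 0x00: read 20 c2 as little → 0xc220
  op=0xc220>>11=0x18 ⇒ sub (RR)
  rd: (w>>8)&0x7=0x2 → x2
  rs: (w>>5)&0x7=0x1 → x1

x2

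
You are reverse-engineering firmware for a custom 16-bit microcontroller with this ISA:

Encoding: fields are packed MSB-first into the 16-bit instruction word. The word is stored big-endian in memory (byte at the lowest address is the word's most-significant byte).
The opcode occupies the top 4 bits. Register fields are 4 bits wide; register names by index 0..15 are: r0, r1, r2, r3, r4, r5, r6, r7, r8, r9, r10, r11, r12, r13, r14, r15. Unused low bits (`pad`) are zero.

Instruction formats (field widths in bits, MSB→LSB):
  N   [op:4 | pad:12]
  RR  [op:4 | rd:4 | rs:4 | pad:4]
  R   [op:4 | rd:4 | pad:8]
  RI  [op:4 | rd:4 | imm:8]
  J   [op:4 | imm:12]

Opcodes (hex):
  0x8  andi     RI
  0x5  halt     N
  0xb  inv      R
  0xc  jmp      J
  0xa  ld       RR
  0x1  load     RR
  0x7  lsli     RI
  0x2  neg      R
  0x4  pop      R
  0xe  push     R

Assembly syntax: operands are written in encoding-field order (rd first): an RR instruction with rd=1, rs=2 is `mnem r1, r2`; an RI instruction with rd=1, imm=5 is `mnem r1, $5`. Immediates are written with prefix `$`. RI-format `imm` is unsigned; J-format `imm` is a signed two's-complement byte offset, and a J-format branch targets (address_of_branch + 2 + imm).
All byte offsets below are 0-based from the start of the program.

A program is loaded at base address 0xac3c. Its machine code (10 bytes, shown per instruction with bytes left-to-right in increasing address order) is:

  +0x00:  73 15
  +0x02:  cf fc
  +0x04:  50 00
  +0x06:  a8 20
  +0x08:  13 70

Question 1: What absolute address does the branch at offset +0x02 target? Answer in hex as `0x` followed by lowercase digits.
0xac3c

[02] cf fc → 0xcffc
  op=0xcffc>>12=0xc ⇒ jmp (J)
  imm: (w>>0)&0xfff=0xffc (s12→-4) → $-4
  target = base 0xac3c + off 0x02 + 2 + imm -4 = 0xac3c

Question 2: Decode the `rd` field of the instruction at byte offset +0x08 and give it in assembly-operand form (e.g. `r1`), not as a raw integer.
r3

+0x08: 13 70 ⇒ word 0x1370 (big)
  op=0x1370>>12=0x1 ⇒ load (RR)
  rd@[11:8]=0x3 ⇒ r3
  rs@[7:4]=0x7 ⇒ r7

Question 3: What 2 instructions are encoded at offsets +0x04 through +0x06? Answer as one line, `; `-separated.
halt; ld r8, r2

@+04  big-endian(50 00) = 0x5000
  top 4b → 0x5 → halt [N]
@+06  big-endian(a8 20) = 0xa820
  top 4b → 0xa → ld [RR]
  rd@[11:8]=0x8 ⇒ r8
  rs@[7:4]=0x2 ⇒ r2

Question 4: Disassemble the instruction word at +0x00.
lsli r3, $21

off 0x00: read 73 15 as big → 0x7315
  op=0x7315>>12=0x7 ⇒ lsli (RI)
  [11:8] rd=3 = r3
  [7:0] imm=21 = $21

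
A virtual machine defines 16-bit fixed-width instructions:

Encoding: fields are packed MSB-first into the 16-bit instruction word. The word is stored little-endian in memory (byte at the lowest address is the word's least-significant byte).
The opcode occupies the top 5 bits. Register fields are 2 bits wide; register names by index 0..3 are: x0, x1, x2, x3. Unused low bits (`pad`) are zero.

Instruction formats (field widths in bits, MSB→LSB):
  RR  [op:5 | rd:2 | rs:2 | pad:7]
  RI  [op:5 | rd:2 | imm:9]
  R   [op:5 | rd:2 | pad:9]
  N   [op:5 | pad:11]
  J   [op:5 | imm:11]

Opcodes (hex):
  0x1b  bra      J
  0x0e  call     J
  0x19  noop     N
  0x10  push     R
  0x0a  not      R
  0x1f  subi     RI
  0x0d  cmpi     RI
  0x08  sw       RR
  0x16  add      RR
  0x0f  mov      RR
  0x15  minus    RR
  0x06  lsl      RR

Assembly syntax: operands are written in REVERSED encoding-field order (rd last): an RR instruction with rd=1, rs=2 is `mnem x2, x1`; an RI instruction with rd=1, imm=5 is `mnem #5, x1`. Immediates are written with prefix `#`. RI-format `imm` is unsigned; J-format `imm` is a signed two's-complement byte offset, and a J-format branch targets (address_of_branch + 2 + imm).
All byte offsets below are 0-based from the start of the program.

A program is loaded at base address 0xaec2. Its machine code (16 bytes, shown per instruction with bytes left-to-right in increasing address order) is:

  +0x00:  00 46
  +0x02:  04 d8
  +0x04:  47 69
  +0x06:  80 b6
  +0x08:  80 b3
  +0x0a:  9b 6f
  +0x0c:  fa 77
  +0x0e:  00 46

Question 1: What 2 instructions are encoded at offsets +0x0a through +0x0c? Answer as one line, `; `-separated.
cmpi #411, x3; call #-6

@+0a  little-endian(9b 6f) = 0x6f9b
  top 5b → 0xd → cmpi [RI]
  [10:9] rd=3 = x3
  [8:0] imm=411 = #411
@+0c  little-endian(fa 77) = 0x77fa
  top 5b → 0xe → call [J]
  [10:0] imm=2042 (s11→-6) = #-6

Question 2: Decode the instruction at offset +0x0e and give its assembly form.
off 0x0e: read 00 46 as little → 0x4600
  top 5b → 0x8 → sw [RR]
  rd: (w>>9)&0x3=0x3 → x3
  rs: (w>>7)&0x3=0x0 → x0

sw x0, x3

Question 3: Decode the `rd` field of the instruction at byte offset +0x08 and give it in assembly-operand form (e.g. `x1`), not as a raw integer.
[08] 80 b3 → 0xb380
  top 5b → 0x16 → add [RR]
  [10:9] rd=1 = x1
  [8:7] rs=3 = x3

x1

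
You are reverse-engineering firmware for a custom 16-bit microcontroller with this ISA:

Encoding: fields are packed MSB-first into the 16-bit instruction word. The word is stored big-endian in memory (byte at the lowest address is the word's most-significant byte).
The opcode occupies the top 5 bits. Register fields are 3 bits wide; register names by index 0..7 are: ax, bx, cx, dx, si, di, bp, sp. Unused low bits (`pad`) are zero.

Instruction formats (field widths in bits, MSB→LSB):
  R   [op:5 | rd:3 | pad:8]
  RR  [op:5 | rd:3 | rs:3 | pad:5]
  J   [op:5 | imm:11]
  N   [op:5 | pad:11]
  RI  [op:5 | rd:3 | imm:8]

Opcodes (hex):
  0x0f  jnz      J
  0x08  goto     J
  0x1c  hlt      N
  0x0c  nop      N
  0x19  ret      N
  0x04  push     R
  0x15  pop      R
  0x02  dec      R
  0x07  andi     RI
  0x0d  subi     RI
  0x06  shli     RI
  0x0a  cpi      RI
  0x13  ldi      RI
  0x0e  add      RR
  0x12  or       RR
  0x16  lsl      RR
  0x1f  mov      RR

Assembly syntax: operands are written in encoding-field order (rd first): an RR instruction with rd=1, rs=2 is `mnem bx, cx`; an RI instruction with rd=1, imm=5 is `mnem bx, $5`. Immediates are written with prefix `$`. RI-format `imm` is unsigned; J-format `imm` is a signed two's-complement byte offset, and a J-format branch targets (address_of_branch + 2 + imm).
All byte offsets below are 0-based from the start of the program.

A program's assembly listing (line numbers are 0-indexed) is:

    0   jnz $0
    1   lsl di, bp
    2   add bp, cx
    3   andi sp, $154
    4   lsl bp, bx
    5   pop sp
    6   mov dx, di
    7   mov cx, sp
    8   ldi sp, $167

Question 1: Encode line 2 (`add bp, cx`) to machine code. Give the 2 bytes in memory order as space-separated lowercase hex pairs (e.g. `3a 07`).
76 40

line 2 (add): pack op=0xe:5|rd=6:3|rs=2:3|pad=0:5 = 0x7640; big→ 76 40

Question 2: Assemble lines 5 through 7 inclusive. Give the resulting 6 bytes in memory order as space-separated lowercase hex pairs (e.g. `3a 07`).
af 00 fb a0 fa e0

L5: pop op=0x15:5|rd=7:3|pad=0:8 ⇒ 0xaf00 ⇒ big af 00
L6: mov op=0x1f:5|rd=3:3|rs=5:3|pad=0:5 ⇒ 0xfba0 ⇒ big fb a0
L7: mov op=0x1f:5|rd=2:3|rs=7:3|pad=0:5 ⇒ 0xfae0 ⇒ big fa e0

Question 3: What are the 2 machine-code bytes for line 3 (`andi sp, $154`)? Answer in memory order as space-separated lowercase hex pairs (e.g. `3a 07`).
L3: andi op=0x7:5|rd=7:3|imm=154:8 ⇒ 0x3f9a ⇒ big 3f 9a

3f 9a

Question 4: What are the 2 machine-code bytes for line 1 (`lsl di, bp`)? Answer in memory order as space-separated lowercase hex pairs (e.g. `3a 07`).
b5 c0

L1: lsl op=0x16:5|rd=5:3|rs=6:3|pad=0:5 ⇒ 0xb5c0 ⇒ big b5 c0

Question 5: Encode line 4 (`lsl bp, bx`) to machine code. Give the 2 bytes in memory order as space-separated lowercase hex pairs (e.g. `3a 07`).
b6 20

4. lsl fields op=0x16:5|rd=6:3|rs=1:3|pad=0:5 → word b620h → b6 20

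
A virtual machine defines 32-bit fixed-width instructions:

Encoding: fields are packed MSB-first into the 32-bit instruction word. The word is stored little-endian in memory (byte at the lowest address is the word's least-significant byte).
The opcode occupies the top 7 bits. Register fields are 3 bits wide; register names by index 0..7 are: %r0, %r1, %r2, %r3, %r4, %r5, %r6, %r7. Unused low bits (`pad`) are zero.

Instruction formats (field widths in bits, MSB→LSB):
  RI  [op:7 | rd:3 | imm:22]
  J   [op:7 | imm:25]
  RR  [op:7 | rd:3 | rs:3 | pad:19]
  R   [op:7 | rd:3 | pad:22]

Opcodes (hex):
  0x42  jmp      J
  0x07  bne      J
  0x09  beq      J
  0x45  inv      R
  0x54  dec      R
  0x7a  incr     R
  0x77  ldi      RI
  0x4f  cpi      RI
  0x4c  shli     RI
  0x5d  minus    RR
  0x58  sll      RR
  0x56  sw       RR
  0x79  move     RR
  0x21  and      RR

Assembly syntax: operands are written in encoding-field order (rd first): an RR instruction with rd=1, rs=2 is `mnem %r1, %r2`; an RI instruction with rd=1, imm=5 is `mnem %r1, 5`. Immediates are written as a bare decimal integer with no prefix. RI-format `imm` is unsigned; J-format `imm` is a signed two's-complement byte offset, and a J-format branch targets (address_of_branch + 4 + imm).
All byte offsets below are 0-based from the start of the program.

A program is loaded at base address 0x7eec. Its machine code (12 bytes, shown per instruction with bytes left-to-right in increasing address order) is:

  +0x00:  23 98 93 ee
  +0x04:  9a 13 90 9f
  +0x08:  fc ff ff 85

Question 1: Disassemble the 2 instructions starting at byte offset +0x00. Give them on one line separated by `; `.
ldi %r2, 1284131; cpi %r6, 1053594

off 0x00: read 23 98 93 ee as little → 0xee939823
  opcode bits[31:25]=0x77: ldi/RI
  rd: (w>>22)&0x7=0x2 → %r2
  imm: (w>>0)&0x3fffff=0x139823 → 1284131
off 0x04: read 9a 13 90 9f as little → 0x9f90139a
  opcode bits[31:25]=0x4f: cpi/RI
  rd: (w>>22)&0x7=0x6 → %r6
  imm: (w>>0)&0x3fffff=0x10139a → 1053594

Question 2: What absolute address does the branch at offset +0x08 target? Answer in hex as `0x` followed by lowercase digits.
+0x08: fc ff ff 85 ⇒ word 0x85fffffc (little)
  op=0x85fffffc>>25=0x42 ⇒ jmp (J)
  [24:0] imm=33554428 (s25→-4) = -4
  target = base 0x7eec + off 0x08 + 4 + imm -4 = 0x7ef4

0x7ef4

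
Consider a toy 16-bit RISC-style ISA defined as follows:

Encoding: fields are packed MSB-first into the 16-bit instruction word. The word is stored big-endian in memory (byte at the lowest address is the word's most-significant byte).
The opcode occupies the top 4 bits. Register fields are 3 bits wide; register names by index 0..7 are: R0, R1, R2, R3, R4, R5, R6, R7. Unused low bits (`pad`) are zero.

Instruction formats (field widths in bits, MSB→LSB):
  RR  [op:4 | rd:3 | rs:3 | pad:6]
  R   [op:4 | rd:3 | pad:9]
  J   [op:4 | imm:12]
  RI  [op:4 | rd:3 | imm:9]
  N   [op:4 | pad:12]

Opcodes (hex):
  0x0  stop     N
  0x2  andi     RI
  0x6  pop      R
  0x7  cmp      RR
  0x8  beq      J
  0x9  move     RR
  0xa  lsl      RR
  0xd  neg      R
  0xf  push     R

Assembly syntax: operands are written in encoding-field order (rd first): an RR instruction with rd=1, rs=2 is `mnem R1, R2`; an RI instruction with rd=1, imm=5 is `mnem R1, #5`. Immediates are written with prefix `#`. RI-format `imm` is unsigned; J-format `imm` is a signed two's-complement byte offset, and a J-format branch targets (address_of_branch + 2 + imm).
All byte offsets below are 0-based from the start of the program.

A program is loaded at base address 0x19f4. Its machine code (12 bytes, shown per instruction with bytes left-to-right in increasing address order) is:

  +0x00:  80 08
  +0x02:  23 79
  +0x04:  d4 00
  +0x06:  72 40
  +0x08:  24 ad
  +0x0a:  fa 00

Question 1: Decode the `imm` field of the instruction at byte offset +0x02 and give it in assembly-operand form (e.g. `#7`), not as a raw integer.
+0x02: 23 79 ⇒ word 0x2379 (big)
  opcode bits[15:12]=0x2: andi/RI
  rd@[11:9]=0x1 ⇒ R1
  imm@[8:0]=0x179 ⇒ #377

#377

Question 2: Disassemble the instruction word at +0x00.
beq #8

off 0x00: read 80 08 as big → 0x8008
  top 4b → 0x8 → beq [J]
  imm@[11:0]=0x8 ⇒ #8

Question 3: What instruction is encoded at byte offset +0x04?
neg R2

[04] d4 00 → 0xd400
  op=0xd400>>12=0xd ⇒ neg (R)
  rd@[11:9]=0x2 ⇒ R2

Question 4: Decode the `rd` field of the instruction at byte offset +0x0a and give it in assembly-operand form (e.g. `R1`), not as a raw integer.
@+0a  big-endian(fa 00) = 0xfa00
  opcode bits[15:12]=0xf: push/R
  [11:9] rd=5 = R5

R5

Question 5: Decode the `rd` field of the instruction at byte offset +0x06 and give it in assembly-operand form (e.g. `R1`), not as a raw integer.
R1

[06] 72 40 → 0x7240
  op=0x7240>>12=0x7 ⇒ cmp (RR)
  rd: (w>>9)&0x7=0x1 → R1
  rs: (w>>6)&0x7=0x1 → R1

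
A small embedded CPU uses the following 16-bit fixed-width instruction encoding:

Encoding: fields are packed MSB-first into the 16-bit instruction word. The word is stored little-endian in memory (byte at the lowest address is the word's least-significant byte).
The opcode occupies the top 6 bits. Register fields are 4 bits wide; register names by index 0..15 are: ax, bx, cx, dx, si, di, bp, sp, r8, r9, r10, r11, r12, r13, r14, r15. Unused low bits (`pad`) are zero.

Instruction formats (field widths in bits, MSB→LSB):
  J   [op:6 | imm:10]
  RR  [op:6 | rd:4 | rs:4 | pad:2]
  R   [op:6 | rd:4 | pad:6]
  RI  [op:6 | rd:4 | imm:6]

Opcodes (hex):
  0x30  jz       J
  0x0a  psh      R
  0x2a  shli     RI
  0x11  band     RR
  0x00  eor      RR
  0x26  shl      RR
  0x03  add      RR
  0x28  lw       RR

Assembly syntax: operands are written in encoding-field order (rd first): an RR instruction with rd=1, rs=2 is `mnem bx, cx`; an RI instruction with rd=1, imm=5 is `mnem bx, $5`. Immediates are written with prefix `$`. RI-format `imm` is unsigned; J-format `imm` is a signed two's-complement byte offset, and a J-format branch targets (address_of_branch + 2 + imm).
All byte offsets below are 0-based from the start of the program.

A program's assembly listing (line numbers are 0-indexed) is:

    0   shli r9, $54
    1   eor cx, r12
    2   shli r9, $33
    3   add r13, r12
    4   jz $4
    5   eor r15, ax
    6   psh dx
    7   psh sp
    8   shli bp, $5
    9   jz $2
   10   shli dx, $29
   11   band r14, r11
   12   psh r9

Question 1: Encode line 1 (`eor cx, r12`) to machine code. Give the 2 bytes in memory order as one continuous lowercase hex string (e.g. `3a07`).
L1: eor op=0x0:6|rd=2:4|rs=12:4|pad=0:2 ⇒ 0x00b0 ⇒ little b0 00

b000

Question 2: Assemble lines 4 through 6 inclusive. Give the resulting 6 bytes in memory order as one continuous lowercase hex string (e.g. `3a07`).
04c0c003c028

line 4 (jz): pack op=0x30:6|imm=4:10 = 0xc004; little→ 04 c0
line 5 (eor): pack op=0x0:6|rd=15:4|rs=0:4|pad=0:2 = 0x03c0; little→ c0 03
line 6 (psh): pack op=0xa:6|rd=3:4|pad=0:6 = 0x28c0; little→ c0 28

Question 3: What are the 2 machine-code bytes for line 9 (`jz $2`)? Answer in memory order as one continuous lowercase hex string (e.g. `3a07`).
02c0

9. jz fields op=0x30:6|imm=2:10 → word c002h → 02 c0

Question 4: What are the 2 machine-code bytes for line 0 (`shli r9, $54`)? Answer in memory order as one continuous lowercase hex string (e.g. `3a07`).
76aa

L0: shli op=0x2a:6|rd=9:4|imm=54:6 ⇒ 0xaa76 ⇒ little 76 aa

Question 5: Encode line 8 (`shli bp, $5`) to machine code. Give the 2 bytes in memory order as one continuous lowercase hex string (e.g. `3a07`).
85a9

line 8 (shli): pack op=0x2a:6|rd=6:4|imm=5:6 = 0xa985; little→ 85 a9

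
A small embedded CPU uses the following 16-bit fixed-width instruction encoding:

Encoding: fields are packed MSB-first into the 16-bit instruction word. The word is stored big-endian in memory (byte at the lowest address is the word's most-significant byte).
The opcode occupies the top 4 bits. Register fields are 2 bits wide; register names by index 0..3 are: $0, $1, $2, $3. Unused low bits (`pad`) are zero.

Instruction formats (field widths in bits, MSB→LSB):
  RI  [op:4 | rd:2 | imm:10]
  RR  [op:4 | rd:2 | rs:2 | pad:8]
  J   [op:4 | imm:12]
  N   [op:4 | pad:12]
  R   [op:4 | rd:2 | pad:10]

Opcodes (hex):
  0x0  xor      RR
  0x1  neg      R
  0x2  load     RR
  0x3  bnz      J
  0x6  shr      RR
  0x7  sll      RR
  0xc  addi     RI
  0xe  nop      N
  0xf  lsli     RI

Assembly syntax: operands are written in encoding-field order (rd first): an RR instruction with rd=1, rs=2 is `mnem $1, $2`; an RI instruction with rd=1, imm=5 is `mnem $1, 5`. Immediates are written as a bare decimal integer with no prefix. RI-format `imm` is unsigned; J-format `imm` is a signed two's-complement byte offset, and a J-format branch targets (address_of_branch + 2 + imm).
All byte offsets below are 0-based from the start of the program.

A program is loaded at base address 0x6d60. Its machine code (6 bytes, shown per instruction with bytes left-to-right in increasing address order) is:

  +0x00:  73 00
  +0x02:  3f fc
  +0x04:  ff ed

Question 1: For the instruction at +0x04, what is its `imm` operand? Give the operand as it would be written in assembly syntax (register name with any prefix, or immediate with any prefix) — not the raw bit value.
off 0x04: read ff ed as big → 0xffed
  top 4b → 0xf → lsli [RI]
  [11:10] rd=3 = $3
  [9:0] imm=1005 = 1005

1005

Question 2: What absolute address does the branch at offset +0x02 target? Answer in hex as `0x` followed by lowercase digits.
[02] 3f fc → 0x3ffc
  top 4b → 0x3 → bnz [J]
  imm@[11:0]=0xffc (s12→-4) ⇒ -4
  target = base 0x6d60 + off 0x02 + 2 + imm -4 = 0x6d60

0x6d60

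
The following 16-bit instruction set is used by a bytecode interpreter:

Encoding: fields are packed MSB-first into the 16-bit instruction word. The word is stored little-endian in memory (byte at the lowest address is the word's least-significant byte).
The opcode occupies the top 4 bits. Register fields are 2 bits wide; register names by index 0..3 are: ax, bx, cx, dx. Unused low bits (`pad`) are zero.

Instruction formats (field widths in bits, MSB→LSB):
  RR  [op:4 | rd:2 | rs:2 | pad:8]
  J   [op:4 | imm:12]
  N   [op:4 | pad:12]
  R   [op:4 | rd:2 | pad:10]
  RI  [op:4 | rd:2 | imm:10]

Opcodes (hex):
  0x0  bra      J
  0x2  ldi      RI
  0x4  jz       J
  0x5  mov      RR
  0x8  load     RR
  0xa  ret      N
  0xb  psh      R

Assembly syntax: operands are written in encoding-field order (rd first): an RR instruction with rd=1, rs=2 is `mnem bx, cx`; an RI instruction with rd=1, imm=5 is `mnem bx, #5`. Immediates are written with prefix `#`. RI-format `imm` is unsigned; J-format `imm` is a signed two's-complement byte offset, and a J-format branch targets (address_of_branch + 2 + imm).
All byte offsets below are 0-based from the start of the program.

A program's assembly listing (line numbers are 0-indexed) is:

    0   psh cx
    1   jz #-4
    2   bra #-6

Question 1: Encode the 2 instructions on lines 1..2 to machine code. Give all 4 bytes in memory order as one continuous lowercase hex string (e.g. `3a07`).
1. jz fields op=0x4:4|imm=-4:12 → word 4ffch → fc 4f
2. bra fields op=0x0:4|imm=-6:12 → word 0ffah → fa 0f

fc4ffa0f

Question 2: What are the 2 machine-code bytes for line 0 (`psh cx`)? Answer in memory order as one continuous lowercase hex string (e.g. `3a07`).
00b8

L0: psh op=0xb:4|rd=2:2|pad=0:10 ⇒ 0xb800 ⇒ little 00 b8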